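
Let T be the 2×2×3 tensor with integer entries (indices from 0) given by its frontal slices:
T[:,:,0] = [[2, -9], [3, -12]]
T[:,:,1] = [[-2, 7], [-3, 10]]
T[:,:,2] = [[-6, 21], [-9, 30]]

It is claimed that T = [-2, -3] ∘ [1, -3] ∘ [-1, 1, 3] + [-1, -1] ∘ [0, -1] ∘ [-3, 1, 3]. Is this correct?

Reconstruct entrywise from the claimed factors. For example, T[1,1,2] = 30 and Σₗ aₗ[1]bₗ[1]cₗ[2] = (-3)·(-3)·(3) + (-1)·(-1)·(3) = 30; checking all 12 entries, every one matches. The claim holds.

Yes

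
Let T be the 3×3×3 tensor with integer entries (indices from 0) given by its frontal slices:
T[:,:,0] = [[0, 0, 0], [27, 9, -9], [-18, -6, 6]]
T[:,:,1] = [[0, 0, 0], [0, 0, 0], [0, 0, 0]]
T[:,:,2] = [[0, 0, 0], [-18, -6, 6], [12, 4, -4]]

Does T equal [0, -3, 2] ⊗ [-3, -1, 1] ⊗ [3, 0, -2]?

Reconstruct entrywise from the claimed factors. For example, T[0,0,0] = 0 and Σₗ aₗ[0]bₗ[0]cₗ[0] = (0)·(-3)·(3) = 0; checking all 27 entries, every one matches. The claim holds.

Yes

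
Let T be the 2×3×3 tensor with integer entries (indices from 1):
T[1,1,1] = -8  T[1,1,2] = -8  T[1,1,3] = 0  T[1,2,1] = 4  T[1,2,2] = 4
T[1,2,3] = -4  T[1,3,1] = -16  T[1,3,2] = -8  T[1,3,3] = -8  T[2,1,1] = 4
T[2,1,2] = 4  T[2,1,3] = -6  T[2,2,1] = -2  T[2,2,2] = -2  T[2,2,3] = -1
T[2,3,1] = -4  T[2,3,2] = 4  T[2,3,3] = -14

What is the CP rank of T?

3

Lower bound: the mode-3 unfolding of T (rows indexed by k, columns by (i,j) = (1,1), (1,2), (1,3), (2,1), (2,2), (2,3)) is [[-8, 4, -16, 4, -2, -4], [-8, 4, -8, 4, -2, 4], [0, -4, -8, -6, -1, -14]].
There the 3×3 minor on rows k ∈ {1, 2, 3}, columns (i,j) ∈ {(1,1), (1,2), (1,3)} is det [[-8, 4, -16], [-8, 4, -8], [0, -4, -8]] = -256 ≠ 0, so this unfolding has rank ≥ 3; CP rank is at least every unfolding rank, so rank(T) ≥ 3. (Flattening ranks never certify an upper bound on CP rank; for that we must actually write T with 3 rank-1 terms.)
Upper bound: T is a sum of 3 rank-1 terms, T = (1, 1) (x) (0, 0, 1) (x) (-8, 0, -8) + (1, 1) (x) (2, 1, 2) (x) (0, 0, -2) + (2, -1) (x) (2, -1, 2) (x) (-2, -2, 1) (written with every a and b primitive with positive leading entry and the scale carried by c; CP decompositions are not unique, and this one is verified by expanding entrywise), so rank(T) ≤ 3.
These bounds meet, so rank(T) = 3.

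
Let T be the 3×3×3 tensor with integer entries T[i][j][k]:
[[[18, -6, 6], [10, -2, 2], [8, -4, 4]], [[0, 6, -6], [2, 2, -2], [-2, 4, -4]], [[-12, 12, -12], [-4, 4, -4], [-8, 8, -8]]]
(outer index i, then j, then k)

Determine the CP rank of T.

Lower bound: the mode-3 unfolding of T (rows indexed by k, columns by (i,j) = (0,0), (0,1), (0,2), (1,0), (1,1), (1,2), (2,0), (2,1), (2,2)) is [[18, 10, 8, 0, 2, -2, -12, -4, -8], [-6, -2, -4, 6, 2, 4, 12, 4, 8], [6, 2, 4, -6, -2, -4, -12, -4, -8]].
There the 2×2 minor on rows k ∈ {0, 1}, columns (i,j) ∈ {(0,0), (0,1)} is det [[18, 10], [-6, -2]] = 24 ≠ 0, so this unfolding has rank ≥ 2; CP rank is at least every unfolding rank, so rank(T) ≥ 2. (Unfolding ranks only ever bound the CP rank from below — rank(T) can be strictly larger than all of them — so the matching upper bound has to come from an explicit 2-term decomposition.)
Upper bound — finding two terms. Write S_k = T[:,:,k] for the frontal slices: S₀ = [[18, 10, 8], [0, 2, -2], [-12, -4, -8]], S₁ = [[-6, -2, -4], [6, 2, 4], [12, 4, 8]], S₂ = [[6, 2, 4], [-6, -2, -4], [-12, -4, -8]].
If T = a₁ ⊗ b₁ ⊗ c₁ + a₂ ⊗ b₂ ⊗ c₂ then each S_k = c₁[k]·a₁b₁ᵀ + c₂[k]·a₂b₂ᵀ. S₀ and S₁ are linearly independent, so a₁b₁ᵀ and a₂b₂ᵀ must span the same plane of matrices: they are the rank-1 matrices of the form x·S₀ + y·S₁.
The 2×2 minor of x·S₀ + y·S₁ on rows {0,1}, columns {0,1} is 36·x² − 36·xy = 36·(x − y)(x), vanishing at (x:y) = (1:1) and (0:1).
M₁ = S₀ + S₁ = [[12, 8, 4], [6, 4, 2], [0, 0, 0]] = 2·[2, 1, 0][3, 2, 1]ᵀ and M₂ = S₁ = [[-6, -2, -4], [6, 2, 4], [12, 4, 8]] = (-2)·[1, -1, -2][3, 1, 2]ᵀ, so take a₁ = [2, 1, 0], b₁ = [3, 2, 1], a₂ = [1, -1, -2], b₂ = [3, 1, 2].
Each slice is an integer combination of E₁ = a₁b₁ᵀ and E₂ = a₂b₂ᵀ: S₀ = 2·E₁ + 2·E₂, S₁ = −2·E₂, S₂ = 2·E₂; reading off coefficients, c₁ = [2, 0, 0] and c₂ = [2, -2, 2].
Hence T = [2, 1, 0] ⊗ [3, 2, 1] ⊗ [2, 0, 0] + [1, -1, -2] ⊗ [3, 1, 2] ⊗ [2, -2, 2], so rank(T) ≤ 2.
These bounds meet, so rank(T) = 2.

2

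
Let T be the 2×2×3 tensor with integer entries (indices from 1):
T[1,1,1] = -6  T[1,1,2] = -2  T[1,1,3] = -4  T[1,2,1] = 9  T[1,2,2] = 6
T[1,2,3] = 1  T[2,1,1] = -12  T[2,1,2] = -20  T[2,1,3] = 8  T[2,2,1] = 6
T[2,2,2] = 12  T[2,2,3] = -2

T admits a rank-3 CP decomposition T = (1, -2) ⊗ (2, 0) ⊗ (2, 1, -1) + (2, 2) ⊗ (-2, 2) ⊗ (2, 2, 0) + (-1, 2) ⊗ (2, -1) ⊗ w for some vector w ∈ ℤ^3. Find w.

w = (1, -2, 1)

Subtract the known terms from T to get the rank-1 residual R = (-1, 2) ⊗ (2, -1) ⊗ w, so R[i,j,k] = a[i]·b[j]·w[k]. Pick indices with nonzero a[1]·b[1] = (-1)·(2) = -2. Only the fibre through (1,1,·) is needed: R[1,1,:] = T[1,1,:] − Σₗ aₗ[1]bₗ[1]cₗ = [-6, -2, -4] − (1)·(2)·(2, 1, -1) − (2)·(-2)·(2, 2, 0) = [-2, 4, -2]. Then w[k] = R[1,1,k] / -2 for each k, giving w = [-2, 4, -2] / -2 = (1, -2, 1).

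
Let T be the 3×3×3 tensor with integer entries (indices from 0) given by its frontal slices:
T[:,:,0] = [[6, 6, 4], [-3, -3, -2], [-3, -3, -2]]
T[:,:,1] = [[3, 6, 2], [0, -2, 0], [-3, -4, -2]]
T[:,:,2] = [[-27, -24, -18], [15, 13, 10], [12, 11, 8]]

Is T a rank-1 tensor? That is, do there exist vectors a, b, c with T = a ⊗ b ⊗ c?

No

The mode-2 unfolding of T (rows indexed by j, columns by (i,k) = (0,0), (0,1), (0,2), (1,0), (1,1), (1,2), (2,0), (2,1), (2,2)) is [[6, 3, -27, -3, 0, 15, -3, -3, 12], [6, 6, -24, -3, -2, 13, -3, -4, 11], [4, 2, -18, -2, 0, 10, -2, -2, 8]].
There the 2×2 minor on rows j ∈ {0, 1}, columns (i,k) ∈ {(0,0), (0,1)} is det [[6, 3], [6, 6]] = 18 ≠ 0, so this unfolding has rank ≥ 2; CP rank is at least every unfolding rank, so rank(T) ≥ 2.
In particular rank(T) ≥ 2 > 1, so T is not rank-1.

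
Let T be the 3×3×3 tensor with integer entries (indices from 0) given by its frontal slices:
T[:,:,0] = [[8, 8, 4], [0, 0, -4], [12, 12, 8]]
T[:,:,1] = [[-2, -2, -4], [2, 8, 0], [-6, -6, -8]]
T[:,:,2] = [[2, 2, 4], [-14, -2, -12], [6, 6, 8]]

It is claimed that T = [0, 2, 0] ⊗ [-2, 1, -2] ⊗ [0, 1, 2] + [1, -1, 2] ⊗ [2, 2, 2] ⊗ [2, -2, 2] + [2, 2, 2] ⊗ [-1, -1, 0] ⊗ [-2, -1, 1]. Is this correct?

Reconstruct entrywise from the claimed factors. For example, T[1,1,1] = 8 and Σₗ aₗ[1]bₗ[1]cₗ[1] = (2)·(1)·(1) + (-1)·(2)·(-2) + (2)·(-1)·(-1) = 8; checking all 27 entries, every one matches. The claim holds.

Yes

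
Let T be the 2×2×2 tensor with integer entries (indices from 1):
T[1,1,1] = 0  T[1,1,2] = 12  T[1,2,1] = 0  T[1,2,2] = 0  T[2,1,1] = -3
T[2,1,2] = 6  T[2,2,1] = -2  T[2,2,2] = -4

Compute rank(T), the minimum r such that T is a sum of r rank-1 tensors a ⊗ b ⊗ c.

Lower bound: in the mode-3 unfolding of T (rows indexed by k, columns by (i,j)) the 2×2 minor on rows k ∈ {1, 2}, columns (i,j) ∈ {(1,1), (2,1)} is det [[0, -3], [12, 6]] = 36 ≠ 0, so that unfolding has rank ≥ 2 and hence rank(T) ≥ 2 (CP rank is at least every unfolding rank, though it can be larger).
Upper bound: with S_k = T[:,:,k], the two rank-1 terms a₁b₁ᵀ, a₂b₂ᵀ are the rank-1 members of the pencil x·S₁ + y·S₂.
det(x·S₁ + y·S₂) is −24·xy − 48·y² = (-24)·(x + 2·y)(y), vanishing at (x:y) = (2:-1) and (1:0).
M₁ = 2·S₁ − S₂ = [[-12, 0], [-12, 0]] = (-12)·(1, 1)(1, 0)ᵀ and M₂ = S₁ = [[0, 0], [-3, -2]] = −(0, 1)(3, 2)ᵀ, so take a₁ = (1, 1), b₁ = (1, 0), a₂ = (0, 1), b₂ = (3, 2).
Each slice is an integer combination of E₁ = a₁b₁ᵀ and E₂ = a₂b₂ᵀ: S₁ = −E₂, S₂ = 12·E₁ − 2·E₂; reading off coefficients, c₁ = (0, 12) and c₂ = (-1, -2).
Hence T = (1, 1) ⊗ (1, 0) ⊗ (0, 12) + (0, 1) ⊗ (3, 2) ⊗ (-1, -2), so rank(T) ≤ 2.
These bounds meet, so rank(T) = 2.

2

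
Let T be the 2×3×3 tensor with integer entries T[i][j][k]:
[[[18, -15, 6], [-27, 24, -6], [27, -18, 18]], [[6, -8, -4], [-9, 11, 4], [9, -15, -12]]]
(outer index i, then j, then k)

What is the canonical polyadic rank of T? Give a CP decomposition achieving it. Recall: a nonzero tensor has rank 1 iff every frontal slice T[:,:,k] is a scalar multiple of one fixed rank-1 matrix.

rank(T) = 2

Lower bound: the mode-3 unfolding of T (rows indexed by k, columns by (i,j) = (0,0), (0,1), (0,2), (1,0), (1,1), (1,2)) is [[18, -27, 27, 6, -9, 9], [-15, 24, -18, -8, 11, -15], [6, -6, 18, -4, 4, -12]].
There the 2×2 minor on rows k ∈ {0, 1}, columns (i,j) ∈ {(0,0), (0,1)} is det [[18, -27], [-15, 24]] = 27 ≠ 0, so this unfolding has rank ≥ 2; CP rank is at least every unfolding rank, so rank(T) ≥ 2. (Flattening ranks never certify an upper bound on CP rank; for that we must actually write T with 2 rank-1 terms.)
Upper bound — finding two terms. Write S_k = T[:,:,k] for the frontal slices: S₀ = [[18, -27, 27], [6, -9, 9]], S₁ = [[-15, 24, -18], [-8, 11, -15]], S₂ = [[6, -6, 18], [-4, 4, -12]].
If T = a₁ ⊗ b₁ ⊗ c₁ + a₂ ⊗ b₂ ⊗ c₂ then each S_k = c₁[k]·a₁b₁ᵀ + c₂[k]·a₂b₂ᵀ. S₀ and S₁ are linearly independent, so a₁b₁ᵀ and a₂b₂ᵀ must span the same plane of matrices: they are the rank-1 matrices of the form x·S₀ + y·S₁.
The 2×2 minor of x·S₀ + y·S₁ on rows {0,1}, columns {0,1} is −27·xy + 27·y² = (-27)·(x − y)(y), vanishing at (x:y) = (1:1) and (1:0).
M₁ = S₀ + S₁ = [[3, -3, 9], [-2, 2, -6]] = [3, -2][1, -1, 3]ᵀ and M₂ = S₀ = [[18, -27, 27], [6, -9, 9]] = 3·[3, 1][2, -3, 3]ᵀ, so take a₁ = [3, -2], b₁ = [1, -1, 3], a₂ = [3, 1], b₂ = [2, -3, 3].
Each slice is an integer combination of E₁ = a₁b₁ᵀ and E₂ = a₂b₂ᵀ: S₀ = 3·E₂, S₁ = E₁ − 3·E₂, S₂ = 2·E₁; reading off coefficients, c₁ = [0, 1, 2] and c₂ = [3, -3, 0].
Hence T = [3, -2] ⊗ [1, -1, 3] ⊗ [0, 1, 2] + [3, 1] ⊗ [2, -3, 3] ⊗ [3, -3, 0], so rank(T) ≤ 2.
These bounds meet, so rank(T) = 2.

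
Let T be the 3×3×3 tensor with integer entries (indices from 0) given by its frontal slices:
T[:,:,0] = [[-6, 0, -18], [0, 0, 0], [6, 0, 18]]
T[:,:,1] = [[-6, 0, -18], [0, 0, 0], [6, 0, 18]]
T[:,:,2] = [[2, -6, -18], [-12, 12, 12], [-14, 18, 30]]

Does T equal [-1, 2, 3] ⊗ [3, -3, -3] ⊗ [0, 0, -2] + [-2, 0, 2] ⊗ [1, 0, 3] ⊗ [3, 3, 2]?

Reconstruct entrywise from the claimed factors. For example, T[1,2,0] = 0 and Σₗ aₗ[1]bₗ[2]cₗ[0] = (2)·(-3)·(0) + (0)·(3)·(3) = 0; checking all 27 entries, every one matches. The claim holds.

Yes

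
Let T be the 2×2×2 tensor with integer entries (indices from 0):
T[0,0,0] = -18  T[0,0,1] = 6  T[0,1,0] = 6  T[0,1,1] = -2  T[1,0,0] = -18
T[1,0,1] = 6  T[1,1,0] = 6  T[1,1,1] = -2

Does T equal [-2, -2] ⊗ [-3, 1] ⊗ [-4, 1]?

No

Reconstruct entry (0,0,0) from the claimed factors: Σₗ aₗ[0]bₗ[0]cₗ[0] = (-2)·(-3)·(-4) = -24, but T[0,0,0] = -18. The claim is false.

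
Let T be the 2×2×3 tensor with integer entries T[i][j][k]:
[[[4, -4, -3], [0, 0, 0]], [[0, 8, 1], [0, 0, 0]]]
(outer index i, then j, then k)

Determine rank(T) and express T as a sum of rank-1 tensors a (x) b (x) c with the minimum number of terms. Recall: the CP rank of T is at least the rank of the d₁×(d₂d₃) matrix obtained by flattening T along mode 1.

Lower bound: the mode-3 unfolding of T (rows indexed by k, columns by (i,j) = (0,0), (0,1), (1,0), (1,1)) is [[4, 0, 0, 0], [-4, 0, 8, 0], [-3, 0, 1, 0]].
There the 2×2 minor on rows k ∈ {0, 1}, columns (i,j) ∈ {(0,0), (1,0)} is det [[4, 0], [-4, 8]] = 32 ≠ 0, so this unfolding has rank ≥ 2; CP rank is at least every unfolding rank, so rank(T) ≥ 2. (This is only a lower bound: in general the CP rank may exceed every unfolding rank, so we still need to exhibit 2 rank-1 terms summing to T.)
Upper bound — finding two terms. Every mode-2 slice of T is a multiple of one matrix: T[:,j,:] = b[j]·M with b = (1, 0) and M = [[4, -4, -3], [0, 8, 1]] (rows indexed by i, columns by k). So it suffices to write M as a sum of two rank-1 matrices.
Splitting M by its rows (i = 0, 1), M = (1, 0)(4, -4, -3)ᵀ + (0, 1)(0, 8, 1)ᵀ.
Hence T = (1, 0) (x) (1, 0) (x) (4, -4, -3) + (0, 1) (x) (1, 0) (x) (0, 8, 1), so rank(T) ≤ 2.
These bounds meet, so rank(T) = 2.

rank(T) = 2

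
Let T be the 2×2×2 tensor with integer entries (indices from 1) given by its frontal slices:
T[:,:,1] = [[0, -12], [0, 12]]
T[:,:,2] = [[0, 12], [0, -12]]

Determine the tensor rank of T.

Lower bound: T ≠ 0 (e.g. T[1,2,1] = -12), so rank(T) ≥ 1.
Upper bound: if T = a ∘ b ∘ c then every fibre of T is a multiple of the corresponding factor, so read the factors off the fibres through the nonzero entry T[1,2,1] = -12.
The mode-1 fibre T[:,2,1] = [-12, 12] gives a = (1, -1) (primitive direction); the mode-2 fibre T[1,:,1] = [0, -12] gives b = (0, 1); then c[k] = T[1,2,k] / (a[1]·b[2]) = [-12, 12] / 1 = (-12, 12).
Expanding (1, -1) ∘ (0, 1) ∘ (-12, 12) reproduces all 8 entries of T, so T = (1, -1) ∘ (0, 1) ∘ (-12, 12) and rank(T) ≤ 1.
These bounds meet, so rank(T) = 1.

1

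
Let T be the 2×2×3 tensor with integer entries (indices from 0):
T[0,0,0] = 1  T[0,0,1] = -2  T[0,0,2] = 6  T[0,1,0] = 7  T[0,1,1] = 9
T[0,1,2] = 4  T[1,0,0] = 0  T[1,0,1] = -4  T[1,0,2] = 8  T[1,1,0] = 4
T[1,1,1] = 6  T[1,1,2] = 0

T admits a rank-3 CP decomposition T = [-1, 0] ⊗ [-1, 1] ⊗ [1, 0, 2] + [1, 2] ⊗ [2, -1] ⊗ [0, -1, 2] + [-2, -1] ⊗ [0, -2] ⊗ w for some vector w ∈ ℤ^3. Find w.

w = [2, 2, 2]

Subtract the known terms from T to get the rank-1 residual R = [-2, -1] ⊗ [0, -2] ⊗ w, so R[i,j,k] = a[i]·b[j]·w[k]. Pick indices with nonzero a[0]·b[1] = (-2)·(-2) = 4. Only the fibre through (0,1,·) is needed: R[0,1,:] = T[0,1,:] − Σₗ aₗ[0]bₗ[1]cₗ = [7, 9, 4] − (-1)·(1)·[1, 0, 2] − (1)·(-1)·[0, -1, 2] = [8, 8, 8]. Then w[k] = R[0,1,k] / 4 for each k, giving w = [8, 8, 8] / 4 = [2, 2, 2].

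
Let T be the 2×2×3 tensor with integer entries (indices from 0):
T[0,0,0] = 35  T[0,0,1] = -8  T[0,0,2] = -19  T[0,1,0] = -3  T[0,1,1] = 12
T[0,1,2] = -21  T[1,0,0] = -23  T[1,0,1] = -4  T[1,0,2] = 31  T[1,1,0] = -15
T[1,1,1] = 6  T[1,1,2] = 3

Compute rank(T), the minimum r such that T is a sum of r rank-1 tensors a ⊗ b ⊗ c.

Lower bound: the mode-2 unfolding of T (rows indexed by j, columns by (i,k) = (0,0), (0,1), (0,2), (1,0), (1,1), (1,2)) is [[35, -8, -19, -23, -4, 31], [-3, 12, -21, -15, 6, 3]].
There the 2×2 minor on rows j ∈ {0, 1}, columns (i,k) ∈ {(0,0), (0,1)} is det [[35, -8], [-3, 12]] = 396 ≠ 0, so this unfolding has rank ≥ 2; CP rank is at least every unfolding rank, so rank(T) ≥ 2. (Unfolding ranks only ever bound the CP rank from below — rank(T) can be strictly larger than all of them — so the matching upper bound has to come from an explicit 2-term decomposition.)
Upper bound — finding two terms. Write S_k = T[:,:,k] for the frontal slices: S₀ = [[35, -3], [-23, -15]], S₁ = [[-8, 12], [-4, 6]], S₂ = [[-19, -21], [31, 3]].
If T = a₁ ⊗ b₁ ⊗ c₁ + a₂ ⊗ b₂ ⊗ c₂ then each S_k = c₁[k]·a₁b₁ᵀ + c₂[k]·a₂b₂ᵀ. S₀ and S₁ are linearly independent, so a₁b₁ᵀ and a₂b₂ᵀ must span the same plane of matrices: they are the rank-1 matrices of the form x·S₀ + y·S₁.
det(x·S₀ + y·S₁) is −594·x² + 594·xy = (-594)·(x − y)(x), vanishing at (x:y) = (1:1) and (0:1).
M₁ = S₀ + S₁ = [[27, 9], [-27, -9]] = 9·[1, -1][3, 1]ᵀ and M₂ = S₁ = [[-8, 12], [-4, 6]] = (-2)·[2, 1][2, -3]ᵀ, so take a₁ = [1, -1], b₁ = [3, 1], a₂ = [2, 1], b₂ = [2, -3].
Each slice is an integer combination of E₁ = a₁b₁ᵀ and E₂ = a₂b₂ᵀ: S₀ = 9·E₁ + 2·E₂, S₁ = −2·E₂, S₂ = −9·E₁ + 2·E₂; reading off coefficients, c₁ = [9, 0, -9] and c₂ = [2, -2, 2].
Hence T = [1, -1] ⊗ [3, 1] ⊗ [9, 0, -9] + [2, 1] ⊗ [2, -3] ⊗ [2, -2, 2], so rank(T) ≤ 2.
These bounds meet, so rank(T) = 2.

2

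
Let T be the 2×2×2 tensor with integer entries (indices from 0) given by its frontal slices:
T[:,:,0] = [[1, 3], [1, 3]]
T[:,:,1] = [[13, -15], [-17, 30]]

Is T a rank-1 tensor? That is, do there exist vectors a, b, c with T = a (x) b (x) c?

The mode-3 unfolding of T (rows indexed by k, columns by (i,j) = (0,0), (0,1), (1,0), (1,1)) is [[1, 3, 1, 3], [13, -15, -17, 30]].
There the 2×2 minor on rows k ∈ {0, 1}, columns (i,j) ∈ {(0,0), (0,1)} is det [[1, 3], [13, -15]] = -54 ≠ 0, so this unfolding has rank ≥ 2; CP rank is at least every unfolding rank, so rank(T) ≥ 2.
In particular rank(T) ≥ 2 > 1, so T is not rank-1.

No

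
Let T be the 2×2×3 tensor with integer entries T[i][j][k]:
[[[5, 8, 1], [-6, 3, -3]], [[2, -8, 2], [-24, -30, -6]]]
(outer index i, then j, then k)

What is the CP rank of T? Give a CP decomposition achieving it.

rank(T) = 2

Lower bound: the mode-3 unfolding of T (rows indexed by k, columns by (i,j) = (0,0), (0,1), (1,0), (1,1)) is [[5, -6, 2, -24], [8, 3, -8, -30], [1, -3, 2, -6]].
There the 2×2 minor on rows k ∈ {0, 1}, columns (i,j) ∈ {(0,0), (0,1)} is det [[5, -6], [8, 3]] = 63 ≠ 0, so this unfolding has rank ≥ 2; CP rank is at least every unfolding rank, so rank(T) ≥ 2. (Unfolding ranks only ever bound the CP rank from below — rank(T) can be strictly larger than all of them — so the matching upper bound has to come from an explicit 2-term decomposition.)
Upper bound — finding two terms. Write S_k = T[:,:,k] for the frontal slices: S₀ = [[5, -6], [2, -24]], S₁ = [[8, 3], [-8, -30]], S₂ = [[1, -3], [2, -6]].
If T = a₁ ∘ b₁ ∘ c₁ + a₂ ∘ b₂ ∘ c₂ then each S_k = c₁[k]·a₁b₁ᵀ + c₂[k]·a₂b₂ᵀ. S₀ and S₁ are linearly independent, so a₁b₁ᵀ and a₂b₂ᵀ must span the same plane of matrices: they are the rank-1 matrices of the form x·S₀ + y·S₁.
det(x·S₀ + y·S₁) is −108·x² − 396·xy − 216·y² = (-36)·(x + 3·y)(3·x + 2·y), vanishing at (x:y) = (3:-1) and (2:-3).
M₁ = 3·S₀ − S₁ = [[7, -21], [14, -42]] = 7·(1, 2)(1, -3)ᵀ and M₂ = 2·S₀ − 3·S₁ = [[-14, -21], [28, 42]] = (-7)·(1, -2)(2, 3)ᵀ, so take a₁ = (1, 2), b₁ = (1, -3), a₂ = (1, -2), b₂ = (2, 3).
Each slice is an integer combination of E₁ = a₁b₁ᵀ and E₂ = a₂b₂ᵀ: S₀ = 3·E₁ + E₂, S₁ = 2·E₁ + 3·E₂, S₂ = E₁; reading off coefficients, c₁ = (3, 2, 1) and c₂ = (1, 3, 0).
Hence T = (1, 2) ∘ (1, -3) ∘ (3, 2, 1) + (1, -2) ∘ (2, 3) ∘ (1, 3, 0), so rank(T) ≤ 2.
These bounds meet, so rank(T) = 2.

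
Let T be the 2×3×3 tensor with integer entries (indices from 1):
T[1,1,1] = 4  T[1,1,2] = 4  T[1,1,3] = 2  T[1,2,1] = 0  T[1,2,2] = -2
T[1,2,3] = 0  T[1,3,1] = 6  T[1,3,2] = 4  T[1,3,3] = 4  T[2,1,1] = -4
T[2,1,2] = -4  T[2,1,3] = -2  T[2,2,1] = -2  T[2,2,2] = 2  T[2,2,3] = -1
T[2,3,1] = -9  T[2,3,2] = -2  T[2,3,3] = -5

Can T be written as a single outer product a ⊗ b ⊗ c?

The mode-2 unfolding of T (rows indexed by j, columns by (i,k) = (1,1), (1,2), (1,3), (2,1), (2,2), (2,3)) is [[4, 4, 2, -4, -4, -2], [0, -2, 0, -2, 2, -1], [6, 4, 4, -9, -2, -5]].
There the 3×3 minor on rows j ∈ {1, 2, 3}, columns (i,k) ∈ {(1,1), (1,2), (1,3)} is det [[4, 4, 2], [0, -2, 0], [6, 4, 4]] = -8 ≠ 0, so this unfolding has rank ≥ 3; CP rank is at least every unfolding rank, so rank(T) ≥ 3.
In particular rank(T) ≥ 3 > 1, so T is not rank-1.

No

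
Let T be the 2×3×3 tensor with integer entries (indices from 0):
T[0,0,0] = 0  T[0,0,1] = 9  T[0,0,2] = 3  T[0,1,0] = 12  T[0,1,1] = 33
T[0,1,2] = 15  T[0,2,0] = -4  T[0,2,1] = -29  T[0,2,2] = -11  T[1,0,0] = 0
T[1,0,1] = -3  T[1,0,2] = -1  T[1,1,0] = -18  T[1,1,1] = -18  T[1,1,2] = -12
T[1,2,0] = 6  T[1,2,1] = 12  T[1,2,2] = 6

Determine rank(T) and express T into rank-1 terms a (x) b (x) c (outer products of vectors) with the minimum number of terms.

rank(T) = 2

Lower bound: in the mode-2 unfolding of T (rows indexed by j, columns by (i,k)) the 2×2 minor on rows j ∈ {0, 1}, columns (i,k) ∈ {(0,0), (0,1)} is det [[0, 9], [12, 33]] = -108 ≠ 0, so that unfolding has rank ≥ 2 and hence rank(T) ≥ 2 (CP rank is at least every unfolding rank, though it can be larger).
Upper bound: with S_k = T[:,:,k], the two rank-1 terms a₁b₁ᵀ, a₂b₂ᵀ are the rank-1 members of the pencil x·S₀ + y·S₁.
The 2×2 minor of x·S₀ + y·S₁ on rows {0,1}, columns {0,1} is −126·xy − 63·y² = (-63)·(y)(2·x + y), vanishing at (x:y) = (1:0) and (1:-2).
M₁ = S₀ = [[0, 12, -4], [0, -18, 6]] = 2·[2, -3][0, 3, -1]ᵀ and M₂ = S₀ − 2·S₁ = [[-18, -54, 54], [6, 18, -18]] = (-6)·[3, -1][1, 3, -3]ᵀ, so take a₁ = [2, -3], b₁ = [0, 3, -1], a₂ = [3, -1], b₂ = [1, 3, -3].
Each slice is an integer combination of E₁ = a₁b₁ᵀ and E₂ = a₂b₂ᵀ: S₀ = 2·E₁, S₁ = E₁ + 3·E₂, S₂ = E₁ + E₂; reading off coefficients, c₁ = [2, 1, 1] and c₂ = [0, 3, 1].
Hence T = [2, -3] (x) [0, 3, -1] (x) [2, 1, 1] + [3, -1] (x) [1, 3, -3] (x) [0, 3, 1], so rank(T) ≤ 2.
These bounds meet, so rank(T) = 2.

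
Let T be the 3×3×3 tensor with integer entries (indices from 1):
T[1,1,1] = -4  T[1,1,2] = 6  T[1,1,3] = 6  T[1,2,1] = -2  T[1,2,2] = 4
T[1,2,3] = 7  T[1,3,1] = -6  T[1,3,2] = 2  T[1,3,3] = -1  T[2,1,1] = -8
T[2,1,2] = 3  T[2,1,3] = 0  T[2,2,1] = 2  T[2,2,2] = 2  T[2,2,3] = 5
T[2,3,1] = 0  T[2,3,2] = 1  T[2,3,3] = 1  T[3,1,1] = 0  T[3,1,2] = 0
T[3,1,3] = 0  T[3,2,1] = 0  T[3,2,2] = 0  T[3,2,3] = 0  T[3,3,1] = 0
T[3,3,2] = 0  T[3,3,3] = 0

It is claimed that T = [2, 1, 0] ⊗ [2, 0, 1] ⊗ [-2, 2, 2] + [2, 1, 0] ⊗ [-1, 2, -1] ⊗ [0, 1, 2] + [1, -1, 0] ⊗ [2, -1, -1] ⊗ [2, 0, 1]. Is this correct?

Yes

Reconstruct entrywise from the claimed factors. For example, T[2,2,2] = 2 and Σₗ aₗ[2]bₗ[2]cₗ[2] = (1)·(0)·(2) + (1)·(2)·(1) + (-1)·(-1)·(0) = 2; checking all 27 entries, every one matches. The claim holds.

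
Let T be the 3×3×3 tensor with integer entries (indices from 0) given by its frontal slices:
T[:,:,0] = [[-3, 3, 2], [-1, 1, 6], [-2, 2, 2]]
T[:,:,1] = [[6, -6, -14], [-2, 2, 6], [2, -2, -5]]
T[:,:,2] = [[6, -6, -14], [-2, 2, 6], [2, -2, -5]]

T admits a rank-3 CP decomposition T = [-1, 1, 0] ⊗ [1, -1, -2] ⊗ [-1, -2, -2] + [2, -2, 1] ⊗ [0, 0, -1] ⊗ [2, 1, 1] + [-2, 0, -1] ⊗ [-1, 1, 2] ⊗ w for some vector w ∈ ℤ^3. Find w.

Subtract the known terms from T to get the rank-1 residual R = [-2, 0, -1] ⊗ [-1, 1, 2] ⊗ w, so R[i,j,k] = a[i]·b[j]·w[k]. Pick indices with nonzero a[0]·b[0] = (-2)·(-1) = 2. Only the fibre through (0,0,·) is needed: R[0,0,:] = T[0,0,:] − Σₗ aₗ[0]bₗ[0]cₗ = [-3, 6, 6] − (-1)·(1)·[-1, -2, -2] − (2)·(0)·[2, 1, 1] = [-4, 4, 4]. Then w[k] = R[0,0,k] / 2 for each k, giving w = [-4, 4, 4] / 2 = [-2, 2, 2].

w = [-2, 2, 2]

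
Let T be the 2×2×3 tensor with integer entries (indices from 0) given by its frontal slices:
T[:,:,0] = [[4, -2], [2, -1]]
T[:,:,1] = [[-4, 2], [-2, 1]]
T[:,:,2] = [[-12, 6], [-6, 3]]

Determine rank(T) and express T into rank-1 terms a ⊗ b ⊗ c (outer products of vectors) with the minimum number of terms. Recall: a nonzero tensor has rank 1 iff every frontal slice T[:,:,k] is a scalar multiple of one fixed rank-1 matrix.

Lower bound: T ≠ 0 (e.g. T[0,0,0] = 4), so rank(T) ≥ 1.
Upper bound: if T = a ⊗ b ⊗ c then every fibre of T is a multiple of the corresponding factor, so read the factors off the fibres through the nonzero entry T[0,0,0] = 4.
The mode-1 fibre T[:,0,0] = [4, 2] gives a = [2, 1] (primitive direction); the mode-2 fibre T[0,:,0] = [4, -2] gives b = [2, -1]; then c[k] = T[0,0,k] / (a[0]·b[0]) = [4, -4, -12] / 4 = [1, -1, -3].
Expanding [2, 1] ⊗ [2, -1] ⊗ [1, -1, -3] reproduces all 12 entries of T, so T = [2, 1] ⊗ [2, -1] ⊗ [1, -1, -3] and rank(T) ≤ 1.
These bounds meet, so rank(T) = 1.

rank(T) = 1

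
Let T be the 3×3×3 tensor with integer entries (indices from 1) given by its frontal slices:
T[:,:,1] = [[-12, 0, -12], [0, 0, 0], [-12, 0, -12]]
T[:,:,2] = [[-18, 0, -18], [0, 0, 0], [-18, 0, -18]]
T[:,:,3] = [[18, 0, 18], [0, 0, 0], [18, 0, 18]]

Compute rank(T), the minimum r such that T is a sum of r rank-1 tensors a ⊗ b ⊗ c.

Lower bound: T ≠ 0 (e.g. T[1,1,1] = -12), so rank(T) ≥ 1.
Upper bound: the mode-1 fibre T[:,1,1] = [-12, 0, -12] gives a = [1, 0, 1] (primitive direction); the mode-2 fibre T[1,:,1] = [-12, 0, -12] gives b = [1, 0, 1]; then c[k] = T[1,1,k] / (a[1]·b[1]) = [-12, -18, 18] / 1 = [-12, -18, 18].
Expanding [1, 0, 1] ⊗ [1, 0, 1] ⊗ [-12, -18, 18] reproduces all 27 entries of T, so T = [1, 0, 1] ⊗ [1, 0, 1] ⊗ [-12, -18, 18] and rank(T) ≤ 1.
These bounds meet, so rank(T) = 1.

1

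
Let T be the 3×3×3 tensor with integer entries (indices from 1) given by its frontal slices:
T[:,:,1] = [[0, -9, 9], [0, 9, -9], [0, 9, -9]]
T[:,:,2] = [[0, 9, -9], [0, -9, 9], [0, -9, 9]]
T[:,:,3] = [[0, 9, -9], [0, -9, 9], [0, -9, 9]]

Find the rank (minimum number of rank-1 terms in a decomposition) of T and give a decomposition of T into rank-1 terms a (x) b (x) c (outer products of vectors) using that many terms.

rank(T) = 1

Lower bound: T ≠ 0 (e.g. T[1,2,1] = -9), so rank(T) ≥ 1.
Upper bound: if T = a (x) b (x) c then every fibre of T is a multiple of the corresponding factor, so read the factors off the fibres through the nonzero entry T[1,2,1] = -9.
The mode-1 fibre T[:,2,1] = [-9, 9, 9] gives a = [1, -1, -1] (primitive direction); the mode-2 fibre T[1,:,1] = [0, -9, 9] gives b = [0, 1, -1]; then c[k] = T[1,2,k] / (a[1]·b[2]) = [-9, 9, 9] / 1 = [-9, 9, 9].
Expanding [1, -1, -1] (x) [0, 1, -1] (x) [-9, 9, 9] reproduces all 27 entries of T, so T = [1, -1, -1] (x) [0, 1, -1] (x) [-9, 9, 9] and rank(T) ≤ 1.
These bounds meet, so rank(T) = 1.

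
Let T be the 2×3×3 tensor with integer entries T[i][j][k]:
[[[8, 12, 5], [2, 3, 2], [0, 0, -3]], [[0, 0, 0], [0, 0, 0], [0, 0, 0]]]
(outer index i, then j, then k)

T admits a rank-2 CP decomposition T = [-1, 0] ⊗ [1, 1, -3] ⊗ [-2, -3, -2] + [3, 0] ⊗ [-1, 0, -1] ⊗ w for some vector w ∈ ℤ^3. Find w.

Subtract the known terms from T to get the rank-1 residual R = [3, 0] ⊗ [-1, 0, -1] ⊗ w, so R[i,j,k] = a[i]·b[j]·w[k]. Pick indices with nonzero a[0]·b[0] = (3)·(-1) = -3. Only the fibre through (0,0,·) is needed: R[0,0,:] = T[0,0,:] − Σₗ aₗ[0]bₗ[0]cₗ = [8, 12, 5] − (-1)·(1)·[-2, -3, -2] = [6, 9, 3]. Then w[k] = R[0,0,k] / -3 for each k, giving w = [6, 9, 3] / -3 = [-2, -3, -1].

w = [-2, -3, -1]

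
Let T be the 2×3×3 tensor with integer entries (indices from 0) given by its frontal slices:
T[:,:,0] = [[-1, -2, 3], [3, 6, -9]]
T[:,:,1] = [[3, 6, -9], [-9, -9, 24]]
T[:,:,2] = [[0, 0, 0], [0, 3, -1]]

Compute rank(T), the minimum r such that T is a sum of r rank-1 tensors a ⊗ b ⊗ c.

Lower bound: the mode-2 unfolding of T (rows indexed by j, columns by (i,k) = (0,0), (0,1), (0,2), (1,0), (1,1), (1,2)) is [[-1, 3, 0, 3, -9, 0], [-2, 6, 0, 6, -9, 3], [3, -9, 0, -9, 24, -1]].
There the 2×2 minor on rows j ∈ {0, 1}, columns (i,k) ∈ {(0,0), (1,1)} is det [[-1, -9], [-2, -9]] = -9 ≠ 0, so this unfolding has rank ≥ 2; CP rank is at least every unfolding rank, so rank(T) ≥ 2. (Unfolding ranks only ever bound the CP rank from below — rank(T) can be strictly larger than all of them — so the matching upper bound has to come from an explicit 2-term decomposition.)
Upper bound — finding two terms. Write S_k = T[:,:,k] for the frontal slices: S₀ = [[-1, -2, 3], [3, 6, -9]], S₁ = [[3, 6, -9], [-9, -9, 24]], S₂ = [[0, 0, 0], [0, 3, -1]].
If T = a₁ ⊗ b₁ ⊗ c₁ + a₂ ⊗ b₂ ⊗ c₂ then each S_k = c₁[k]·a₁b₁ᵀ + c₂[k]·a₂b₂ᵀ. S₀ and S₁ are linearly independent, so a₁b₁ᵀ and a₂b₂ᵀ must span the same plane of matrices: they are the rank-1 matrices of the form x·S₀ + y·S₁.
The 2×2 minor of x·S₀ + y·S₁ on rows {0,1}, columns {0,1} is −9·xy + 27·y² = (-9)·(x − 3·y)(y), vanishing at (x:y) = (3:1) and (1:0).
M₁ = 3·S₀ + S₁ = [[0, 0, 0], [0, 9, -3]] = 3·[0, 1][0, 3, -1]ᵀ and M₂ = S₀ = [[-1, -2, 3], [3, 6, -9]] = −[1, -3][1, 2, -3]ᵀ, so take a₁ = [0, 1], b₁ = [0, 3, -1], a₂ = [1, -3], b₂ = [1, 2, -3].
Each slice is an integer combination of E₁ = a₁b₁ᵀ and E₂ = a₂b₂ᵀ: S₀ = −E₂, S₁ = 3·E₁ + 3·E₂, S₂ = E₁; reading off coefficients, c₁ = [0, 3, 1] and c₂ = [-1, 3, 0].
Hence T = [0, 1] ⊗ [0, 3, -1] ⊗ [0, 3, 1] + [1, -3] ⊗ [1, 2, -3] ⊗ [-1, 3, 0], so rank(T) ≤ 2.
These bounds meet, so rank(T) = 2.

2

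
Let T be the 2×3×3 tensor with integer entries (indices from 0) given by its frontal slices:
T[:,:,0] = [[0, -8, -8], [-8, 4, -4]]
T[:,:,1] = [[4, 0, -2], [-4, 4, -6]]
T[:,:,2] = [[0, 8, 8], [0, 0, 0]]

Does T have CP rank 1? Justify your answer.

No

The mode-2 unfolding of T (rows indexed by j, columns by (i,k) = (0,0), (0,1), (0,2), (1,0), (1,1), (1,2)) is [[0, 4, 0, -8, -4, 0], [-8, 0, 8, 4, 4, 0], [-8, -2, 8, -4, -6, 0]].
There the 3×3 minor on rows j ∈ {0, 1, 2}, columns (i,k) ∈ {(0,0), (0,1), (1,0)} is det [[0, 4, -8], [-8, 0, 4], [-8, -2, -4]] = -384 ≠ 0, so this unfolding has rank ≥ 3; CP rank is at least every unfolding rank, so rank(T) ≥ 3.
In particular rank(T) ≥ 3 > 1, so T is not rank-1.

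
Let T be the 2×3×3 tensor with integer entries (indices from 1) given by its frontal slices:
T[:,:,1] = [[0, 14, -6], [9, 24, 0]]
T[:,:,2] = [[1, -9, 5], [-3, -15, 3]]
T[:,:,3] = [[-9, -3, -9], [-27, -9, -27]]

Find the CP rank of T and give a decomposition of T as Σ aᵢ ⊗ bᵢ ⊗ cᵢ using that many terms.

Lower bound: in the mode-1 unfolding of T (rows indexed by i, columns by (j,k)) the 2×2 minor on rows i ∈ {1, 2}, columns (j,k) ∈ {(1,1), (1,2)} is det [[0, 1], [9, -3]] = -9 ≠ 0, so that unfolding has rank ≥ 2 and hence rank(T) ≥ 2 (CP rank is at least every unfolding rank, though it can be larger).
Upper bound: with S_k = T[:,:,k], the two rank-1 terms a₁b₁ᵀ, a₂b₂ᵀ are the rank-1 members of the pencil x·S₁ + y·S₂.
The 2×2 minor of x·S₁ + y·S₂ on rows {1,2}, columns {1,2} is −126·x² + 147·xy − 42·y² = (-21)·(3·x − 2·y)(2·x − y), vanishing at (x:y) = (2:3) and (1:2).
M₁ = 2·S₁ + 3·S₂ = [[3, 1, 3], [9, 3, 9]] = [1, 3][3, 1, 3]ᵀ and M₂ = S₁ + 2·S₂ = [[2, -4, 4], [3, -6, 6]] = [2, 3][1, -2, 2]ᵀ, so take a₁ = [1, 3], b₁ = [3, 1, 3], a₂ = [2, 3], b₂ = [1, -2, 2].
Each slice is an integer combination of E₁ = a₁b₁ᵀ and E₂ = a₂b₂ᵀ: S₁ = 2·E₁ − 3·E₂, S₂ = −E₁ + 2·E₂, S₃ = −3·E₁; reading off coefficients, c₁ = [2, -1, -3] and c₂ = [-3, 2, 0].
Hence T = [1, 3] ⊗ [3, 1, 3] ⊗ [2, -1, -3] + [2, 3] ⊗ [1, -2, 2] ⊗ [-3, 2, 0], so rank(T) ≤ 2.
These bounds meet, so rank(T) = 2.

rank(T) = 2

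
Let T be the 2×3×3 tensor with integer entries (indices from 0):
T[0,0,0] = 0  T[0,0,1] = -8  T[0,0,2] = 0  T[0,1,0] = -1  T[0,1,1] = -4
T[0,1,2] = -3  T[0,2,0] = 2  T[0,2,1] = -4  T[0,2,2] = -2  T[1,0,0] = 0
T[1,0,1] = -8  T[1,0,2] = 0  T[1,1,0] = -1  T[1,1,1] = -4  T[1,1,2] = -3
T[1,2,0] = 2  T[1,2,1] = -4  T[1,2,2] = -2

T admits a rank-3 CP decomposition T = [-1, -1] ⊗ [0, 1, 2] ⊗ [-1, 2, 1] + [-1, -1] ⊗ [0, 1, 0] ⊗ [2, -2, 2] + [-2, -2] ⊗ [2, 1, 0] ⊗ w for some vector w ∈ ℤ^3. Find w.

w = [0, 2, 0]

Subtract the known terms from T to get the rank-1 residual R = [-2, -2] ⊗ [2, 1, 0] ⊗ w, so R[i,j,k] = a[i]·b[j]·w[k]. Pick indices with nonzero a[0]·b[0] = (-2)·(2) = -4. Only the fibre through (0,0,·) is needed: R[0,0,:] = T[0,0,:] − Σₗ aₗ[0]bₗ[0]cₗ = [0, -8, 0] − (-1)·(0)·[-1, 2, 1] − (-1)·(0)·[2, -2, 2] = [0, -8, 0]. Then w[k] = R[0,0,k] / -4 for each k, giving w = [0, -8, 0] / -4 = [0, 2, 0].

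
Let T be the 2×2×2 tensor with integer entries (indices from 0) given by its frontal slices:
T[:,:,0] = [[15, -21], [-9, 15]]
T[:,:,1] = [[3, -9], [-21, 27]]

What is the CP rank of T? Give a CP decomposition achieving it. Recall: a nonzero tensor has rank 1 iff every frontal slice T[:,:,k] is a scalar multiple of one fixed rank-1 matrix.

rank(T) = 2

Lower bound: the mode-1 unfolding of T (rows indexed by i, columns by (j,k) = (0,0), (0,1), (1,0), (1,1)) is [[15, 3, -21, -9], [-9, -21, 15, 27]].
There the 2×2 minor on rows i ∈ {0, 1}, columns (j,k) ∈ {(0,0), (0,1)} is det [[15, 3], [-9, -21]] = -288 ≠ 0, so this unfolding has rank ≥ 2; CP rank is at least every unfolding rank, so rank(T) ≥ 2. (This is only a lower bound: in general the CP rank may exceed every unfolding rank, so we still need to exhibit 2 rank-1 terms summing to T.)
Upper bound — finding two terms. Write S_k = T[:,:,k] for the frontal slices: S₀ = [[15, -21], [-9, 15]], S₁ = [[3, -9], [-21, 27]].
If T = a₁ ∘ b₁ ∘ c₁ + a₂ ∘ b₂ ∘ c₂ then each S_k = c₁[k]·a₁b₁ᵀ + c₂[k]·a₂b₂ᵀ. S₀ and S₁ are linearly independent, so a₁b₁ᵀ and a₂b₂ᵀ must span the same plane of matrices: they are the rank-1 matrices of the form x·S₀ + y·S₁.
det(x·S₀ + y·S₁) is 36·x² − 72·xy − 108·y² = 36·(x − 3·y)(x + y), vanishing at (x:y) = (3:1) and (1:-1).
M₁ = 3·S₀ + S₁ = [[48, -72], [-48, 72]] = 24·[1, -1][2, -3]ᵀ and M₂ = S₀ − S₁ = [[12, -12], [12, -12]] = 12·[1, 1][1, -1]ᵀ, so take a₁ = [1, -1], b₁ = [2, -3], a₂ = [1, 1], b₂ = [1, -1].
Each slice is an integer combination of E₁ = a₁b₁ᵀ and E₂ = a₂b₂ᵀ: S₀ = 6·E₁ + 3·E₂, S₁ = 6·E₁ − 9·E₂; reading off coefficients, c₁ = [6, 6] and c₂ = [3, -9].
Hence T = [1, -1] ∘ [2, -3] ∘ [6, 6] + [1, 1] ∘ [1, -1] ∘ [3, -9], so rank(T) ≤ 2.
These bounds meet, so rank(T) = 2.
Check entry T[1,1,1] = 27: (-1)·(-3)·(6) + (1)·(-1)·(-9) = 27.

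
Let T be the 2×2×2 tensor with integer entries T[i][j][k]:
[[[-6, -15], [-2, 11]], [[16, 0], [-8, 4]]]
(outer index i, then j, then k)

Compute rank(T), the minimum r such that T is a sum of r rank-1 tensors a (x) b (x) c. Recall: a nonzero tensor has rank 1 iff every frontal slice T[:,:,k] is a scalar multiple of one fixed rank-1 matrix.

Lower bound: in the mode-3 unfolding of T (rows indexed by k, columns by (i,j)) the 2×2 minor on rows k ∈ {0, 1}, columns (i,j) ∈ {(0,0), (0,1)} is det [[-6, -2], [-15, 11]] = -96 ≠ 0, so that unfolding has rank ≥ 2 and hence rank(T) ≥ 2 (CP rank is at least every unfolding rank, though it can be larger).
Upper bound: with S_k = T[:,:,k], the two rank-1 terms a₁b₁ᵀ, a₂b₂ᵀ are the rank-1 members of the pencil x·S₀ + y·S₁.
det(x·S₀ + y·S₁) is 80·x² − 80·xy − 60·y² = 20·(2·x − 3·y)(2·x + y), vanishing at (x:y) = (3:2) and (1:-2).
M₁ = 3·S₀ + 2·S₁ = [[-48, 16], [48, -16]] = (-16)·[1, -1][3, -1]ᵀ and M₂ = S₀ − 2·S₁ = [[24, -24], [16, -16]] = 8·[3, 2][1, -1]ᵀ, so take a₁ = [1, -1], b₁ = [3, -1], a₂ = [3, 2], b₂ = [1, -1].
Each slice is an integer combination of E₁ = a₁b₁ᵀ and E₂ = a₂b₂ᵀ: S₀ = −4·E₁ + 2·E₂, S₁ = −2·E₁ − 3·E₂; reading off coefficients, c₁ = [-4, -2] and c₂ = [2, -3].
Hence T = [1, -1] (x) [3, -1] (x) [-4, -2] + [3, 2] (x) [1, -1] (x) [2, -3], so rank(T) ≤ 2.
These bounds meet, so rank(T) = 2.

2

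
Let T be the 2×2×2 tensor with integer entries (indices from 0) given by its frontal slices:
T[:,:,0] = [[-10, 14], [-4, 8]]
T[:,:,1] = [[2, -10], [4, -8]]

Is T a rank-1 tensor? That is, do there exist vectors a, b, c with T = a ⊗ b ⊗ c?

The mode-2 unfolding of T (rows indexed by j, columns by (i,k) = (0,0), (0,1), (1,0), (1,1)) is [[-10, 2, -4, 4], [14, -10, 8, -8]].
There the 2×2 minor on rows j ∈ {0, 1}, columns (i,k) ∈ {(0,0), (0,1)} is det [[-10, 2], [14, -10]] = 72 ≠ 0, so this unfolding has rank ≥ 2; CP rank is at least every unfolding rank, so rank(T) ≥ 2.
In particular rank(T) ≥ 2 > 1, so T is not rank-1.

No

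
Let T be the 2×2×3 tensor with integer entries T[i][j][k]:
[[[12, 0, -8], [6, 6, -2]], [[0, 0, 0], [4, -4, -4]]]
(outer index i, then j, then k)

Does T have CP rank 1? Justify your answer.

No

The mode-2 unfolding of T (rows indexed by j, columns by (i,k) = (0,0), (0,1), (0,2), (1,0), (1,1), (1,2)) is [[12, 0, -8, 0, 0, 0], [6, 6, -2, 4, -4, -4]].
There the 2×2 minor on rows j ∈ {0, 1}, columns (i,k) ∈ {(0,0), (0,1)} is det [[12, 0], [6, 6]] = 72 ≠ 0, so this unfolding has rank ≥ 2; CP rank is at least every unfolding rank, so rank(T) ≥ 2.
In particular rank(T) ≥ 2 > 1, so T is not rank-1.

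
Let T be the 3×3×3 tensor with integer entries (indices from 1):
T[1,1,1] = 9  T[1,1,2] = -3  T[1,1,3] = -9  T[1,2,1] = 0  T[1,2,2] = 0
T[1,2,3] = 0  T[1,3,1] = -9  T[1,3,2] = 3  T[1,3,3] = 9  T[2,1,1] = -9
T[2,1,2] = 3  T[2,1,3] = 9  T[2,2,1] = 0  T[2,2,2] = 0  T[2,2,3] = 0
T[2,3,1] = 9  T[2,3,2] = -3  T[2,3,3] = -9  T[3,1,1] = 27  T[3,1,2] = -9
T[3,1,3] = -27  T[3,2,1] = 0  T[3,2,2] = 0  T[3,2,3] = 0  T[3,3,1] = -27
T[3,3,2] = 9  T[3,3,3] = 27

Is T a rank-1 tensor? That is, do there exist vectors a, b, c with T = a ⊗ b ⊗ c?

If T = a ⊗ b ⊗ c then every fibre of T is a multiple of the corresponding factor, so read the factors off the fibres through the nonzero entry T[1,1,1] = 9.
The mode-1 fibre T[:,1,1] = [9, -9, 27] gives a = (1, -1, 3) (primitive direction); the mode-2 fibre T[1,:,1] = [9, 0, -9] gives b = (1, 0, -1); then c[k] = T[1,1,k] / (a[1]·b[1]) = [9, -3, -9] / 1 = (9, -3, -9).
Expanding (1, -1, 3) ⊗ (1, 0, -1) ⊗ (9, -3, -9) reproduces all 27 entries of T, so T = (1, -1, 3) ⊗ (1, 0, -1) ⊗ (9, -3, -9) and rank(T) ≤ 1.
Equivalently every frontal slice T[:,:,k] is c[k] times the rank-1 matrix (1, -1, 3) ⊗ (1, 0, -1). So T has rank 1 (it is nonzero).

Yes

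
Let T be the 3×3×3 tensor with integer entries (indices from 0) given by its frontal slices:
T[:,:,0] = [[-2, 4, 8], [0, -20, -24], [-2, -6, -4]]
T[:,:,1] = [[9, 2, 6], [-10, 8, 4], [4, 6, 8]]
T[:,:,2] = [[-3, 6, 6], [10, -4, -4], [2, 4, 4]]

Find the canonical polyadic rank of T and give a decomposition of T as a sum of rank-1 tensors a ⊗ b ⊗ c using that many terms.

Lower bound: the mode-2 unfolding of T (rows indexed by j, columns by (i,k) = (0,0), (0,1), (0,2), (1,0), (1,1), (1,2), (2,0), (2,1), (2,2)) is [[-2, 9, -3, 0, -10, 10, -2, 4, 2], [4, 2, 6, -20, 8, -4, -6, 6, 4], [8, 6, 6, -24, 4, -4, -4, 8, 4]].
There the 3×3 minor on rows j ∈ {0, 1, 2}, columns (i,k) ∈ {(0,0), (0,1), (0,2)} is det [[-2, 9, -3], [4, 2, 6], [8, 6, 6]] = 240 ≠ 0, so this unfolding has rank ≥ 3; CP rank is at least every unfolding rank, so rank(T) ≥ 3. (Unfolding ranks only ever bound the CP rank from below — rank(T) can be strictly larger than all of them — so the matching upper bound has to come from an explicit 3-term decomposition.)
Upper bound: T is a sum of 3 rank-1 terms, T = [1, -2, 0] ⊗ [1, -1, -1] ⊗ [-4, 4, -4] + [1, 2, 2] ⊗ [1, 2, 2] ⊗ [-2, 1, 1] + [2, -2, 1] ⊗ [1, 1, 2] ⊗ [2, 2, 0] (written with every a and b primitive with positive leading entry and the scale carried by c; CP decompositions are not unique, and this one is verified by expanding entrywise), so rank(T) ≤ 3.
These bounds meet, so rank(T) = 3.
Check entry T[1,1,2] = -4: (-2)·(-1)·(-4) + (2)·(2)·(1) + (-2)·(1)·(0) = -4.

rank(T) = 3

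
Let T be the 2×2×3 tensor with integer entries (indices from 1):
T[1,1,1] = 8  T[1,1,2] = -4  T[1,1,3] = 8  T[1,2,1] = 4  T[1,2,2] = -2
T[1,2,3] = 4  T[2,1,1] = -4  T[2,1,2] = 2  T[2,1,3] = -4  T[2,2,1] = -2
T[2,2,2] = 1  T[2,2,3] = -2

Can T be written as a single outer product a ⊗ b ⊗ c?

Yes

The mode-1 fibre T[:,1,1] = [8, -4] gives a = [2, -1] (primitive direction); the mode-2 fibre T[1,:,1] = [8, 4] gives b = [2, 1]; then c[k] = T[1,1,k] / (a[1]·b[1]) = [8, -4, 8] / 4 = [2, -1, 2].
Expanding [2, -1] ⊗ [2, 1] ⊗ [2, -1, 2] reproduces all 12 entries of T, so T = [2, -1] ⊗ [2, 1] ⊗ [2, -1, 2] and rank(T) ≤ 1.
Equivalently every frontal slice T[:,:,k] is c[k] times the rank-1 matrix [2, -1] ⊗ [2, 1]. So T has rank 1 (it is nonzero).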